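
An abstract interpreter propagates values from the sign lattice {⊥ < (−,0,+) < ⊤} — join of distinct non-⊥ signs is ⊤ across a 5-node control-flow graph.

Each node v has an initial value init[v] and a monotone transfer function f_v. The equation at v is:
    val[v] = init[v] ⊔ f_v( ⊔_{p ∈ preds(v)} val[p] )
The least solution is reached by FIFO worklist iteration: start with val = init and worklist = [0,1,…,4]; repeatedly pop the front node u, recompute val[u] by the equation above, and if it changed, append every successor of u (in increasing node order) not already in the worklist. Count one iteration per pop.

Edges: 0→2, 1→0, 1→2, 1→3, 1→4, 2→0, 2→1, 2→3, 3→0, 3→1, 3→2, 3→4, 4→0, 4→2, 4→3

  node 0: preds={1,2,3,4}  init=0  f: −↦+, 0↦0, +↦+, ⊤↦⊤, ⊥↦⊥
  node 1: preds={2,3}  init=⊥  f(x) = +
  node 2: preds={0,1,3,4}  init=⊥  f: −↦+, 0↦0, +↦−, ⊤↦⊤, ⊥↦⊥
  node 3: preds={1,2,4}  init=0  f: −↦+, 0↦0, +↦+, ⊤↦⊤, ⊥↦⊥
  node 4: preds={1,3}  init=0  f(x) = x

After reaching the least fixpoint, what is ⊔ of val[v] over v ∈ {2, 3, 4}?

⊤

Iteration log — 9 steps:
  step 1. node 0  ⊔preds=0  new=0  stable
  step 2. node 1  ⊔preds=0  new=+  old=⊥  +wl: 0
  step 3. node 2  ⊔preds=⊤  new=⊤  old=⊥  +wl: 1
  step 4. node 3  ⊔preds=⊤  new=⊤  old=0  +wl: 2
  step 5. node 4  ⊔preds=⊤  new=⊤  old=0  +wl: 3
  step 6. node 0  ⊔preds=⊤  new=⊤  old=0  +wl: 
  step 7. node 1  ⊔preds=⊤  new=+  stable
  step 8. node 2  ⊔preds=⊤  new=⊤  stable
  step 9. node 3  ⊔preds=⊤  new=⊤  stable

Least fixpoint reached:
  node 0: ⊤
  node 1: +
  node 2: ⊤
  node 3: ⊤
  node 4: ⊤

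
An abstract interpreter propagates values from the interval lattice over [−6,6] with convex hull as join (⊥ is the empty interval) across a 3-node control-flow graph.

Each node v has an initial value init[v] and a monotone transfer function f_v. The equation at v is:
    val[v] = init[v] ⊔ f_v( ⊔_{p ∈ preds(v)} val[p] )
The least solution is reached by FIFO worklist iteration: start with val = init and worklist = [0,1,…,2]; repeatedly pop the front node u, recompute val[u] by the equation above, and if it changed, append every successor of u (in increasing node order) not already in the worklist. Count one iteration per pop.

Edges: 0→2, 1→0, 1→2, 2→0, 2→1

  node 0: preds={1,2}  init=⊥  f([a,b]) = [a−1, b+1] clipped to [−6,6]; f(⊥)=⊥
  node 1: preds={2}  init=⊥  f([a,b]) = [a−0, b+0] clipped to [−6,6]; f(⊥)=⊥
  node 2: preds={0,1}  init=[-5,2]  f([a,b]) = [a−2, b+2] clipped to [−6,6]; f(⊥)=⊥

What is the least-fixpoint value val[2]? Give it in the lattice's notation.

[-6,6]

Iteration log — 10 steps:
  step 1. node 0  ⊔preds=[-5,2]  new=[-6,3]  old=⊥  +wl: 
  step 2. node 1  ⊔preds=[-5,2]  new=[-5,2]  old=⊥  +wl: 0
  step 3. node 2  ⊔preds=[-6,3]  new=[-6,5]  old=[-5,2]  +wl: 1
  step 4. node 0  ⊔preds=[-6,5]  new=[-6,6]  old=[-6,3]  +wl: 2
  step 5. node 1  ⊔preds=[-6,5]  new=[-6,5]  old=[-5,2]  +wl: 0
  step 6. node 2  ⊔preds=[-6,6]  new=[-6,6]  old=[-6,5]  +wl: 1
  step 7. node 0  ⊔preds=[-6,6]  new=[-6,6]  stable
  step 8. node 1  ⊔preds=[-6,6]  new=[-6,6]  old=[-6,5]  +wl: 0,2
  step 9. node 0  ⊔preds=[-6,6]  new=[-6,6]  stable
  step 10. node 2  ⊔preds=[-6,6]  new=[-6,6]  stable

Least fixpoint reached:
  node 0: [-6,6]
  node 1: [-6,6]
  node 2: [-6,6]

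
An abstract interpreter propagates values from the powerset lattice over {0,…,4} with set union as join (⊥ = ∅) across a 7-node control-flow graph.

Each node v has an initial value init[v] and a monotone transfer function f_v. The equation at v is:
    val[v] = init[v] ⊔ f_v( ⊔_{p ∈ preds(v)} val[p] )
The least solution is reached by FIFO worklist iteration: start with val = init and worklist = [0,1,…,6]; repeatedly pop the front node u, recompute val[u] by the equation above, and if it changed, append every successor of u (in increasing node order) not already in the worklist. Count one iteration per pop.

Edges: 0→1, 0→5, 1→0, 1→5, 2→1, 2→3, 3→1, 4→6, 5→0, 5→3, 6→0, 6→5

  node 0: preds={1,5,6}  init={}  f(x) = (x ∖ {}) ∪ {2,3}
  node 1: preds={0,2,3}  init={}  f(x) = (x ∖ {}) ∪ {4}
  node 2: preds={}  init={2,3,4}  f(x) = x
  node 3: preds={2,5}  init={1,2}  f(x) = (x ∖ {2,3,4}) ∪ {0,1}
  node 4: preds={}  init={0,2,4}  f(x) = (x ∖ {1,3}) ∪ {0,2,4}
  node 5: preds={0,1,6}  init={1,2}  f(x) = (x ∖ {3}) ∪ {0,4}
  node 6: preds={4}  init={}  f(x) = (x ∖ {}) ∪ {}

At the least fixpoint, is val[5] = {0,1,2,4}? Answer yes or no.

Trace (12 dequeues):
  [1] u=0 | in {1,2} | out {1,2,3} | prev {} | push {}
  [2] u=1 | in {1,2,3,4} | out {1,2,3,4} | prev {} | push {0}
  [3] u=2 | in {} | out {2,3,4} | ==
  [4] u=3 | in {1,2,3,4} | out {0,1,2} | prev {1,2} | push {1}
  [5] u=4 | in {} | out {0,2,4} | ==
  [6] u=5 | in {1,2,3,4} | out {0,1,2,4} | prev {1,2} | push {3}
  [7] u=6 | in {0,2,4} | out {0,2,4} | prev {} | push {5}
  [8] u=0 | in {0,1,2,3,4} | out {0,1,2,3,4} | prev {1,2,3} | push {}
  [9] u=1 | in {0,1,2,3,4} | out {0,1,2,3,4} | prev {1,2,3,4} | push {0}
  [10] u=3 | in {0,1,2,3,4} | out {0,1,2} | ==
  [11] u=5 | in {0,1,2,3,4} | out {0,1,2,4} | ==
  [12] u=0 | in {0,1,2,3,4} | out {0,1,2,3,4} | ==

Converged values:
  [0] {0,1,2,3,4}
  [1] {0,1,2,3,4}
  [2] {2,3,4}
  [3] {0,1,2}
  [4] {0,2,4}
  [5] {0,1,2,4}
  [6] {0,2,4}

yes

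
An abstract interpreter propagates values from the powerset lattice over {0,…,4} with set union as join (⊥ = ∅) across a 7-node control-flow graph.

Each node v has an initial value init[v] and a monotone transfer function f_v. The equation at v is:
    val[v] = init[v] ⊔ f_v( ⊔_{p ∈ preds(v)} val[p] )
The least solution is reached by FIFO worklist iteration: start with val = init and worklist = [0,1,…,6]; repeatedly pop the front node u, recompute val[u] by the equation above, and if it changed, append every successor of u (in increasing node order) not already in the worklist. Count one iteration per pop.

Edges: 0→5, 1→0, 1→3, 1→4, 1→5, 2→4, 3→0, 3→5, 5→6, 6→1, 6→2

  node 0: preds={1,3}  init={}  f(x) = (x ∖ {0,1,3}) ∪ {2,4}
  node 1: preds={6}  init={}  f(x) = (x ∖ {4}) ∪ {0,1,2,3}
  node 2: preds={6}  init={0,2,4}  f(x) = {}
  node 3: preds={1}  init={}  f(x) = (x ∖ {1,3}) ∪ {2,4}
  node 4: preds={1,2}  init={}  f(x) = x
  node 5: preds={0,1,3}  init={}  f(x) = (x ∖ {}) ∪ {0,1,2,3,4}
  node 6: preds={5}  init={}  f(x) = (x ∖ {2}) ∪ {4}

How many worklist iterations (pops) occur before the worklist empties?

Trace (10 dequeues):
  [1] u=0 | in {} | out {2,4} | prev {} | push {}
  [2] u=1 | in {} | out {0,1,2,3} | prev {} | push {0}
  [3] u=2 | in {} | out {0,2,4} | ==
  [4] u=3 | in {0,1,2,3} | out {0,2,4} | prev {} | push {}
  [5] u=4 | in {0,1,2,3,4} | out {0,1,2,3,4} | prev {} | push {}
  [6] u=5 | in {0,1,2,3,4} | out {0,1,2,3,4} | prev {} | push {}
  [7] u=6 | in {0,1,2,3,4} | out {0,1,3,4} | prev {} | push {1,2}
  [8] u=0 | in {0,1,2,3,4} | out {2,4} | ==
  [9] u=1 | in {0,1,3,4} | out {0,1,2,3} | ==
  [10] u=2 | in {0,1,3,4} | out {0,2,4} | ==

Converged values:
  [0] {2,4}
  [1] {0,1,2,3}
  [2] {0,2,4}
  [3] {0,2,4}
  [4] {0,1,2,3,4}
  [5] {0,1,2,3,4}
  [6] {0,1,3,4}

10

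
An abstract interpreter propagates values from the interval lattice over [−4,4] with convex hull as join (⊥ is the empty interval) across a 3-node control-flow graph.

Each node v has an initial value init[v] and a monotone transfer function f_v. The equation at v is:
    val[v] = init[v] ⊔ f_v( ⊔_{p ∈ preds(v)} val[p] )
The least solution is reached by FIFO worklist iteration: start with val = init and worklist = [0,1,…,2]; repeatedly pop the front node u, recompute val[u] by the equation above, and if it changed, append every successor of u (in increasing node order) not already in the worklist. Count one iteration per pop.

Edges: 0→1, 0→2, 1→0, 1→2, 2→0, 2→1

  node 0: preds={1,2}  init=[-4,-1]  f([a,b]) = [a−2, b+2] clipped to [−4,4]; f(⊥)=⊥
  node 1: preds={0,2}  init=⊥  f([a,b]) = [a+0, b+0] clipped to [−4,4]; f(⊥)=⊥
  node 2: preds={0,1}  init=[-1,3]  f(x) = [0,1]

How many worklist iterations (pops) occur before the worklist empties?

Trace (4 dequeues):
  [1] u=0 | in [-1,3] | out [-4,4] | prev [-4,-1] | push {}
  [2] u=1 | in [-4,4] | out [-4,4] | prev ⊥ | push {0}
  [3] u=2 | in [-4,4] | out [-1,3] | ==
  [4] u=0 | in [-4,4] | out [-4,4] | ==

Converged values:
  [0] [-4,4]
  [1] [-4,4]
  [2] [-1,3]

4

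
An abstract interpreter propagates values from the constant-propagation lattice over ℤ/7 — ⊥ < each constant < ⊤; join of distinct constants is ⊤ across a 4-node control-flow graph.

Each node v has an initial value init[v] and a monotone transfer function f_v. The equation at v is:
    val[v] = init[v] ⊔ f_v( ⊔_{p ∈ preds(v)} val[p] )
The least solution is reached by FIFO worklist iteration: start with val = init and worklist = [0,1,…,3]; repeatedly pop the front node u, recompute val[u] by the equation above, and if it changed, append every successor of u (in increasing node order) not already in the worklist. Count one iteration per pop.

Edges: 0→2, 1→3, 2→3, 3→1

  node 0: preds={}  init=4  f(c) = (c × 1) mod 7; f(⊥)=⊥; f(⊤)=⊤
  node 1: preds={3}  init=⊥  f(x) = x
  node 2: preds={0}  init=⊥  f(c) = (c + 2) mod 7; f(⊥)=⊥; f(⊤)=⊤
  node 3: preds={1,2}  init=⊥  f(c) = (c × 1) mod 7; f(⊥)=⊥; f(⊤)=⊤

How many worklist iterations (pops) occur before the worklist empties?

Worklist (6 pops):
  #1 pop 0: in=⊥ → 4 (no change)
  #2 pop 1: in=⊥ → ⊥ (no change)
  #3 pop 2: in=4 → 6 (was ⊥); enqueue []
  #4 pop 3: in=6 → 6 (was ⊥); enqueue [1]
  #5 pop 1: in=6 → 6 (was ⊥); enqueue [3]
  #6 pop 3: in=6 → 6 (no change)

Fixpoint:
  val[0] = 4
  val[1] = 6
  val[2] = 6
  val[3] = 6

6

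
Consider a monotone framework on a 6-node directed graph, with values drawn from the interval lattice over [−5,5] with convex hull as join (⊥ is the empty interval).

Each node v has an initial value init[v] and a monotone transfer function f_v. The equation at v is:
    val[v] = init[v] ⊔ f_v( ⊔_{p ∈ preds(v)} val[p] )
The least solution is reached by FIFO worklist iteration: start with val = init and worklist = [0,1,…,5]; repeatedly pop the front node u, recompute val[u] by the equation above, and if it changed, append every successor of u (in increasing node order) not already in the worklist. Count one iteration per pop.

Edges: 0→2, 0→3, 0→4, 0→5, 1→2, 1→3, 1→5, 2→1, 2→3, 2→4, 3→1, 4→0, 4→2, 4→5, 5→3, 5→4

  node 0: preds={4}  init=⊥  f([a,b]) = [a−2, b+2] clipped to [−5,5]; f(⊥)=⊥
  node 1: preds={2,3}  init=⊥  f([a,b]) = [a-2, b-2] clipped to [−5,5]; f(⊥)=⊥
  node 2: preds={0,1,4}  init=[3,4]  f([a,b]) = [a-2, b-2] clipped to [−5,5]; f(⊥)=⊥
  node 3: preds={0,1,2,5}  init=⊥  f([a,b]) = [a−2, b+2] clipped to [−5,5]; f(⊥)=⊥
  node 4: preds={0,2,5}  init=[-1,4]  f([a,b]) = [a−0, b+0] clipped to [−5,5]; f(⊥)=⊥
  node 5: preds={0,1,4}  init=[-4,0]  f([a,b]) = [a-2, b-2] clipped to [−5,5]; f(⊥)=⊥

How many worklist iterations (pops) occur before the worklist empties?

Iteration log — 12 steps:
  step 1. node 0  ⊔preds=[-1,4]  new=[-3,5]  old=⊥  +wl: 
  step 2. node 1  ⊔preds=[3,4]  new=[1,2]  old=⊥  +wl: 
  step 3. node 2  ⊔preds=[-3,5]  new=[-5,4]  old=[3,4]  +wl: 1
  step 4. node 3  ⊔preds=[-5,5]  new=[-5,5]  old=⊥  +wl: 
  step 5. node 4  ⊔preds=[-5,5]  new=[-5,5]  old=[-1,4]  +wl: 0,2
  step 6. node 5  ⊔preds=[-5,5]  new=[-5,3]  old=[-4,0]  +wl: 3,4
  step 7. node 1  ⊔preds=[-5,5]  new=[-5,3]  old=[1,2]  +wl: 5
  step 8. node 0  ⊔preds=[-5,5]  new=[-5,5]  old=[-3,5]  +wl: 
  step 9. node 2  ⊔preds=[-5,5]  new=[-5,4]  stable
  step 10. node 3  ⊔preds=[-5,5]  new=[-5,5]  stable
  step 11. node 4  ⊔preds=[-5,5]  new=[-5,5]  stable
  step 12. node 5  ⊔preds=[-5,5]  new=[-5,3]  stable

Least fixpoint reached:
  node 0: [-5,5]
  node 1: [-5,3]
  node 2: [-5,4]
  node 3: [-5,5]
  node 4: [-5,5]
  node 5: [-5,3]

12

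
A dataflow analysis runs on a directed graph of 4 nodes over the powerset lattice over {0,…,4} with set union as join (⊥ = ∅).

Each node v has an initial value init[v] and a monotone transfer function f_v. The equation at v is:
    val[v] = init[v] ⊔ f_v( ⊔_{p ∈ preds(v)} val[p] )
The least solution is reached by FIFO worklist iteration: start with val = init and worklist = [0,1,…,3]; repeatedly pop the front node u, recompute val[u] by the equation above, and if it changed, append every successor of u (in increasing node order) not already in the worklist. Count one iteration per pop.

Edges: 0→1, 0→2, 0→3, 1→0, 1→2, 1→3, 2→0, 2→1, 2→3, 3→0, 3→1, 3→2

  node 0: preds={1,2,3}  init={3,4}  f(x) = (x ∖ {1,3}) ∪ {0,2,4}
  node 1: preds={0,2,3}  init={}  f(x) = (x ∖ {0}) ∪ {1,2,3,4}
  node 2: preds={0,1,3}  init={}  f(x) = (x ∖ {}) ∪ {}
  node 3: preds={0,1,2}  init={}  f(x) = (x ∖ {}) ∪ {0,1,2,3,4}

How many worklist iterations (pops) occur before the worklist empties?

7

Trace (7 dequeues):
  [1] u=0 | in {} | out {0,2,3,4} | prev {3,4} | push {}
  [2] u=1 | in {0,2,3,4} | out {1,2,3,4} | prev {} | push {0}
  [3] u=2 | in {0,1,2,3,4} | out {0,1,2,3,4} | prev {} | push {1}
  [4] u=3 | in {0,1,2,3,4} | out {0,1,2,3,4} | prev {} | push {2}
  [5] u=0 | in {0,1,2,3,4} | out {0,2,3,4} | ==
  [6] u=1 | in {0,1,2,3,4} | out {1,2,3,4} | ==
  [7] u=2 | in {0,1,2,3,4} | out {0,1,2,3,4} | ==

Converged values:
  [0] {0,2,3,4}
  [1] {1,2,3,4}
  [2] {0,1,2,3,4}
  [3] {0,1,2,3,4}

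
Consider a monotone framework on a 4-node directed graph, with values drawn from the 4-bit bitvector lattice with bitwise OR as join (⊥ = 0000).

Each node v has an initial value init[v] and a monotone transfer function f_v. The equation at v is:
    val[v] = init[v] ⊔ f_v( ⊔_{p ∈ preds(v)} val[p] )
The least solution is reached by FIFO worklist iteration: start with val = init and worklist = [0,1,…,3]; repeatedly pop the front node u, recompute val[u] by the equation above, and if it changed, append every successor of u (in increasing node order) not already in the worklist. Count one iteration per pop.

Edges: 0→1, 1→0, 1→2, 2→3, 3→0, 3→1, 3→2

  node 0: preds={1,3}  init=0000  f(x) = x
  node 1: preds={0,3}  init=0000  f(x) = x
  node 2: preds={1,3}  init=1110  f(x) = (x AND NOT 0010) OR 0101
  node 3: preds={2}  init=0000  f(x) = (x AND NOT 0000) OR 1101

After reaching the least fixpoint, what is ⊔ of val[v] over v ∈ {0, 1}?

1111

Iteration log — 8 steps:
  step 1. node 0  ⊔preds=0000  new=0000  stable
  step 2. node 1  ⊔preds=0000  new=0000  stable
  step 3. node 2  ⊔preds=0000  new=1111  old=1110  +wl: 
  step 4. node 3  ⊔preds=1111  new=1111  old=0000  +wl: 0,1,2
  step 5. node 0  ⊔preds=1111  new=1111  old=0000  +wl: 
  step 6. node 1  ⊔preds=1111  new=1111  old=0000  +wl: 0
  step 7. node 2  ⊔preds=1111  new=1111  stable
  step 8. node 0  ⊔preds=1111  new=1111  stable

Least fixpoint reached:
  node 0: 1111
  node 1: 1111
  node 2: 1111
  node 3: 1111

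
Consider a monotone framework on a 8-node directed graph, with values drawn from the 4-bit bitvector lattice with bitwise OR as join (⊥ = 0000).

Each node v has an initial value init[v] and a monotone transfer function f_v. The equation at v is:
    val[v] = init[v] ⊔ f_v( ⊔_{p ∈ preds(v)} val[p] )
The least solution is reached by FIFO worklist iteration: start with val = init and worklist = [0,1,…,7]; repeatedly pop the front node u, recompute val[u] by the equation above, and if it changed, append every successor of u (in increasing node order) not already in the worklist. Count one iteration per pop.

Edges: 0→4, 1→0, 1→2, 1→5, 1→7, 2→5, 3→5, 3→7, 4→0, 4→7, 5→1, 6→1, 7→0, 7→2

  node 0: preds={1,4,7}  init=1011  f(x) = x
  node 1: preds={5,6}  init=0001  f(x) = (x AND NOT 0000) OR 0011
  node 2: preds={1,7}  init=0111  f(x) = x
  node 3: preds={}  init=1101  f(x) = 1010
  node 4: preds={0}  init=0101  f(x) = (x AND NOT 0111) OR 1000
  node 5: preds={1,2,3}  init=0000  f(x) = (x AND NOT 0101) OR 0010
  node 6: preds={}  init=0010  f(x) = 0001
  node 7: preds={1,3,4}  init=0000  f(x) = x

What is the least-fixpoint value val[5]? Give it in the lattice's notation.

Iteration log — 14 steps:
  step 1. node 0  ⊔preds=0101  new=1111  old=1011  +wl: 
  step 2. node 1  ⊔preds=0010  new=0011  old=0001  +wl: 0
  step 3. node 2  ⊔preds=0011  new=0111  stable
  step 4. node 3  ⊔preds=0000  new=1111  old=1101  +wl: 
  step 5. node 4  ⊔preds=1111  new=1101  old=0101  +wl: 
  step 6. node 5  ⊔preds=1111  new=1010  old=0000  +wl: 1
  step 7. node 6  ⊔preds=0000  new=0011  old=0010  +wl: 
  step 8. node 7  ⊔preds=1111  new=1111  old=0000  +wl: 2
  step 9. node 0  ⊔preds=1111  new=1111  stable
  step 10. node 1  ⊔preds=1011  new=1011  old=0011  +wl: 0,5,7
  step 11. node 2  ⊔preds=1111  new=1111  old=0111  +wl: 
  step 12. node 0  ⊔preds=1111  new=1111  stable
  step 13. node 5  ⊔preds=1111  new=1010  stable
  step 14. node 7  ⊔preds=1111  new=1111  stable

Least fixpoint reached:
  node 0: 1111
  node 1: 1011
  node 2: 1111
  node 3: 1111
  node 4: 1101
  node 5: 1010
  node 6: 0011
  node 7: 1111

1010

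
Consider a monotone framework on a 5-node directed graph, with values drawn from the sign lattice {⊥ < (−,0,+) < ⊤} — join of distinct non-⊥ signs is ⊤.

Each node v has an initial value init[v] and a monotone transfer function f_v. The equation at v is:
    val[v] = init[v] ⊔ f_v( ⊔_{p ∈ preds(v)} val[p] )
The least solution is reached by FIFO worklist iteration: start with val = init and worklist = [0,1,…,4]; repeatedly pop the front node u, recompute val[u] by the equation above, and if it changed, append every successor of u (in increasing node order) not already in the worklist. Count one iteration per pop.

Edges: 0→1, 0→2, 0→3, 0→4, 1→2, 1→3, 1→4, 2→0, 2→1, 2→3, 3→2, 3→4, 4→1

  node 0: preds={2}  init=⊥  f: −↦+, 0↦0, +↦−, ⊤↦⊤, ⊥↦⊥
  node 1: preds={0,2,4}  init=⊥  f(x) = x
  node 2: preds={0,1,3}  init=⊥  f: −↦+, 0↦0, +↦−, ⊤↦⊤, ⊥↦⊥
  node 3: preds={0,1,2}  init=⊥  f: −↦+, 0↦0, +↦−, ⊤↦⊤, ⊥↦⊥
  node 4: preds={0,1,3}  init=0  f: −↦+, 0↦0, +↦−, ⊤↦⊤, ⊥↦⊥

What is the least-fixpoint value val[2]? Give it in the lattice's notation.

0

Worklist (10 pops):
  #1 pop 0: in=⊥ → ⊥ (no change)
  #2 pop 1: in=0 → 0 (was ⊥); enqueue []
  #3 pop 2: in=0 → 0 (was ⊥); enqueue [0,1]
  #4 pop 3: in=0 → 0 (was ⊥); enqueue [2]
  #5 pop 4: in=0 → 0 (no change)
  #6 pop 0: in=0 → 0 (was ⊥); enqueue [3,4]
  #7 pop 1: in=0 → 0 (no change)
  #8 pop 2: in=0 → 0 (no change)
  #9 pop 3: in=0 → 0 (no change)
  #10 pop 4: in=0 → 0 (no change)

Fixpoint:
  val[0] = 0
  val[1] = 0
  val[2] = 0
  val[3] = 0
  val[4] = 0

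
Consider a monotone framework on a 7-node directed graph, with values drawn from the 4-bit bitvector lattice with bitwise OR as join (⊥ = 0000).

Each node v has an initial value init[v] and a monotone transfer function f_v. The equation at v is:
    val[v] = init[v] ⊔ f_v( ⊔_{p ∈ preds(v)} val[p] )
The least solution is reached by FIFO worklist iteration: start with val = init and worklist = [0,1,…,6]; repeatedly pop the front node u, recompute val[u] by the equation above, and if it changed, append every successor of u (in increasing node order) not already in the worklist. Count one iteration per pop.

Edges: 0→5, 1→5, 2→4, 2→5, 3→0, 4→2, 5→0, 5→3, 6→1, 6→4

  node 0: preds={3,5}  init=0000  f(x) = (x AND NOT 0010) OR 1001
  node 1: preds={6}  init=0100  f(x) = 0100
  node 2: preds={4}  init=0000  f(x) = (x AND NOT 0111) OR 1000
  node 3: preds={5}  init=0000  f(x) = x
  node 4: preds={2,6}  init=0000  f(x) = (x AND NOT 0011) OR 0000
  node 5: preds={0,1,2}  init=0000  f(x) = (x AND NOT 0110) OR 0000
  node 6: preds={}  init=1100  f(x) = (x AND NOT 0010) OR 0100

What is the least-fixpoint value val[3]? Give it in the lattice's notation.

Iteration log — 11 steps:
  step 1. node 0  ⊔preds=0000  new=1001  old=0000  +wl: 
  step 2. node 1  ⊔preds=1100  new=0100  stable
  step 3. node 2  ⊔preds=0000  new=1000  old=0000  +wl: 
  step 4. node 3  ⊔preds=0000  new=0000  stable
  step 5. node 4  ⊔preds=1100  new=1100  old=0000  +wl: 2
  step 6. node 5  ⊔preds=1101  new=1001  old=0000  +wl: 0,3
  step 7. node 6  ⊔preds=0000  new=1100  stable
  step 8. node 2  ⊔preds=1100  new=1000  stable
  step 9. node 0  ⊔preds=1001  new=1001  stable
  step 10. node 3  ⊔preds=1001  new=1001  old=0000  +wl: 0
  step 11. node 0  ⊔preds=1001  new=1001  stable

Least fixpoint reached:
  node 0: 1001
  node 1: 0100
  node 2: 1000
  node 3: 1001
  node 4: 1100
  node 5: 1001
  node 6: 1100

1001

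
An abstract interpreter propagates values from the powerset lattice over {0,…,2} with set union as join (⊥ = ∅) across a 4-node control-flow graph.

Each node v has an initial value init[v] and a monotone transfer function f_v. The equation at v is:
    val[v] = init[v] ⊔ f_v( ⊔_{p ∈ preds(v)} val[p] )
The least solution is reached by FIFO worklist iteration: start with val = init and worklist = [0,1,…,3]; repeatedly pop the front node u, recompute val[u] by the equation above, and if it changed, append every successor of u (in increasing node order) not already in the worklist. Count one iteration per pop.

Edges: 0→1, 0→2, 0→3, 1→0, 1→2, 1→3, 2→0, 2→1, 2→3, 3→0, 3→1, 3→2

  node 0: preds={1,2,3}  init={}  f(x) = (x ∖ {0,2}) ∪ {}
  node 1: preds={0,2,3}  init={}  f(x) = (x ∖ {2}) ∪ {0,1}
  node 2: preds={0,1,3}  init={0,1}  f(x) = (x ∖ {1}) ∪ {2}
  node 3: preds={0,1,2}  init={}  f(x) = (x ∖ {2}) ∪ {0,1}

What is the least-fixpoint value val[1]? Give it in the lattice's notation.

Trace (7 dequeues):
  [1] u=0 | in {0,1} | out {1} | prev {} | push {}
  [2] u=1 | in {0,1} | out {0,1} | prev {} | push {0}
  [3] u=2 | in {0,1} | out {0,1,2} | prev {0,1} | push {1}
  [4] u=3 | in {0,1,2} | out {0,1} | prev {} | push {2}
  [5] u=0 | in {0,1,2} | out {1} | ==
  [6] u=1 | in {0,1,2} | out {0,1} | ==
  [7] u=2 | in {0,1} | out {0,1,2} | ==

Converged values:
  [0] {1}
  [1] {0,1}
  [2] {0,1,2}
  [3] {0,1}

{0,1}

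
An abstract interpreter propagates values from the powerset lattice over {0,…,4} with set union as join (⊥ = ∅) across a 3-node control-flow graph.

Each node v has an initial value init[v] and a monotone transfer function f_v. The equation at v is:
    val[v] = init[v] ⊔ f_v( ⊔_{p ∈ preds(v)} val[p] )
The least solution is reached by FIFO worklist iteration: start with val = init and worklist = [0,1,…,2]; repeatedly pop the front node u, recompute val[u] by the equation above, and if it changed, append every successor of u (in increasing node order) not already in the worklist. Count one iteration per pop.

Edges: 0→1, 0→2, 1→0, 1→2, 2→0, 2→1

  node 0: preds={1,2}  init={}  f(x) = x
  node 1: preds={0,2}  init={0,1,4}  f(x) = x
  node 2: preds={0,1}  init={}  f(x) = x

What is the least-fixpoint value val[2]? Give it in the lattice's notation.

{0,1,4}

Trace (5 dequeues):
  [1] u=0 | in {0,1,4} | out {0,1,4} | prev {} | push {}
  [2] u=1 | in {0,1,4} | out {0,1,4} | ==
  [3] u=2 | in {0,1,4} | out {0,1,4} | prev {} | push {0,1}
  [4] u=0 | in {0,1,4} | out {0,1,4} | ==
  [5] u=1 | in {0,1,4} | out {0,1,4} | ==

Converged values:
  [0] {0,1,4}
  [1] {0,1,4}
  [2] {0,1,4}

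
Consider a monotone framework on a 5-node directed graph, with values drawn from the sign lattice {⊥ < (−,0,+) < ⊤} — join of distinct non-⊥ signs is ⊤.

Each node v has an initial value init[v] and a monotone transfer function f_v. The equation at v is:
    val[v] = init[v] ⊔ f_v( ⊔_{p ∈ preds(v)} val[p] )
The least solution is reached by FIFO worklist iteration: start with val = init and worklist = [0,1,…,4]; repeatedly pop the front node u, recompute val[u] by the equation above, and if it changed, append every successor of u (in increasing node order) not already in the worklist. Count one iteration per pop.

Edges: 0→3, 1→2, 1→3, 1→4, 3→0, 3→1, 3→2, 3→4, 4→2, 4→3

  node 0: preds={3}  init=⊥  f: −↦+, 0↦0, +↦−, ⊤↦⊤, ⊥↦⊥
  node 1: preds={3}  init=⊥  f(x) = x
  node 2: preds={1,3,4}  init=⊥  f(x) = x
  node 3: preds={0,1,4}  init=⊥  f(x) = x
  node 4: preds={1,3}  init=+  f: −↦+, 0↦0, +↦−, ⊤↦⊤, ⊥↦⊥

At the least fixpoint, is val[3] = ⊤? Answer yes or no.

yes

Iteration log — 15 steps:
  step 1. node 0  ⊔preds=⊥  new=⊥  stable
  step 2. node 1  ⊔preds=⊥  new=⊥  stable
  step 3. node 2  ⊔preds=+  new=+  old=⊥  +wl: 
  step 4. node 3  ⊔preds=+  new=+  old=⊥  +wl: 0,1,2
  step 5. node 4  ⊔preds=+  new=⊤  old=+  +wl: 3
  step 6. node 0  ⊔preds=+  new=−  old=⊥  +wl: 
  step 7. node 1  ⊔preds=+  new=+  old=⊥  +wl: 4
  step 8. node 2  ⊔preds=⊤  new=⊤  old=+  +wl: 
  step 9. node 3  ⊔preds=⊤  new=⊤  old=+  +wl: 0,1,2
  step 10. node 4  ⊔preds=⊤  new=⊤  stable
  step 11. node 0  ⊔preds=⊤  new=⊤  old=−  +wl: 3
  step 12. node 1  ⊔preds=⊤  new=⊤  old=+  +wl: 4
  step 13. node 2  ⊔preds=⊤  new=⊤  stable
  step 14. node 3  ⊔preds=⊤  new=⊤  stable
  step 15. node 4  ⊔preds=⊤  new=⊤  stable

Least fixpoint reached:
  node 0: ⊤
  node 1: ⊤
  node 2: ⊤
  node 3: ⊤
  node 4: ⊤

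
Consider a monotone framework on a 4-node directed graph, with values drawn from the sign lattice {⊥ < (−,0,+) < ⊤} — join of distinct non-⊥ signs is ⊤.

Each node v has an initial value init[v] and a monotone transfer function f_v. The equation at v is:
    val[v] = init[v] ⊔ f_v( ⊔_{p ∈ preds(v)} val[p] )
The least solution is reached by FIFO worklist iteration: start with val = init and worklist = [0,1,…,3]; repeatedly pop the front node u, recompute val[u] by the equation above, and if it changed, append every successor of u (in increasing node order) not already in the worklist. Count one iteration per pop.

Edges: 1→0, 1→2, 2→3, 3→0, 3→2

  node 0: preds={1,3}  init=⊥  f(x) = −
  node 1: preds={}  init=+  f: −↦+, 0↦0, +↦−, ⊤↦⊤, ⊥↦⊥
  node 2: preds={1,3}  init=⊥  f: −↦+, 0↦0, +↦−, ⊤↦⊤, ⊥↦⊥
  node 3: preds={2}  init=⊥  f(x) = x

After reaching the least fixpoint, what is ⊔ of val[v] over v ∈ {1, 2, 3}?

Iteration log — 9 steps:
  step 1. node 0  ⊔preds=+  new=−  old=⊥  +wl: 
  step 2. node 1  ⊔preds=⊥  new=+  stable
  step 3. node 2  ⊔preds=+  new=−  old=⊥  +wl: 
  step 4. node 3  ⊔preds=−  new=−  old=⊥  +wl: 0,2
  step 5. node 0  ⊔preds=⊤  new=−  stable
  step 6. node 2  ⊔preds=⊤  new=⊤  old=−  +wl: 3
  step 7. node 3  ⊔preds=⊤  new=⊤  old=−  +wl: 0,2
  step 8. node 0  ⊔preds=⊤  new=−  stable
  step 9. node 2  ⊔preds=⊤  new=⊤  stable

Least fixpoint reached:
  node 0: −
  node 1: +
  node 2: ⊤
  node 3: ⊤

⊤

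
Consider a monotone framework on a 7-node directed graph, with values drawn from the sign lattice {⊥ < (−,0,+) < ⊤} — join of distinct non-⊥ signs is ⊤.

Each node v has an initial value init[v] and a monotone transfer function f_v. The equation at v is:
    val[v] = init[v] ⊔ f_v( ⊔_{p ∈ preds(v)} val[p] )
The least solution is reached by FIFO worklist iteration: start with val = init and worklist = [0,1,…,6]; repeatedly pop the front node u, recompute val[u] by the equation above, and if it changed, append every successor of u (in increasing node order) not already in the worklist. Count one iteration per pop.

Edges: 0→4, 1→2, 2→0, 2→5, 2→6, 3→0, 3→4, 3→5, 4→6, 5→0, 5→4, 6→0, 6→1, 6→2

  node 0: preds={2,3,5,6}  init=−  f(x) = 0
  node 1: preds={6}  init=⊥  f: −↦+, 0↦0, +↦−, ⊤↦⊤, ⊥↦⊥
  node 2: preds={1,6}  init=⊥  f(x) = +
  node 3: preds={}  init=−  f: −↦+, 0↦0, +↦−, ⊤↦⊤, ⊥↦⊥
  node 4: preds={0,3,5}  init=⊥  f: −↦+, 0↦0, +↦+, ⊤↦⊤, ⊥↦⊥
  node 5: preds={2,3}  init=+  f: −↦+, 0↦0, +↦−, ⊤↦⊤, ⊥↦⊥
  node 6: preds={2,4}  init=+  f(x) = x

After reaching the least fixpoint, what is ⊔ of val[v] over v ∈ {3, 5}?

Trace (11 dequeues):
  [1] u=0 | in ⊤ | out ⊤ | prev − | push {}
  [2] u=1 | in + | out − | prev ⊥ | push {}
  [3] u=2 | in ⊤ | out + | prev ⊥ | push {0}
  [4] u=3 | in ⊥ | out − | ==
  [5] u=4 | in ⊤ | out ⊤ | prev ⊥ | push {}
  [6] u=5 | in ⊤ | out ⊤ | prev + | push {4}
  [7] u=6 | in ⊤ | out ⊤ | prev + | push {1,2}
  [8] u=0 | in ⊤ | out ⊤ | ==
  [9] u=4 | in ⊤ | out ⊤ | ==
  [10] u=1 | in ⊤ | out ⊤ | prev − | push {}
  [11] u=2 | in ⊤ | out + | ==

Converged values:
  [0] ⊤
  [1] ⊤
  [2] +
  [3] −
  [4] ⊤
  [5] ⊤
  [6] ⊤

⊤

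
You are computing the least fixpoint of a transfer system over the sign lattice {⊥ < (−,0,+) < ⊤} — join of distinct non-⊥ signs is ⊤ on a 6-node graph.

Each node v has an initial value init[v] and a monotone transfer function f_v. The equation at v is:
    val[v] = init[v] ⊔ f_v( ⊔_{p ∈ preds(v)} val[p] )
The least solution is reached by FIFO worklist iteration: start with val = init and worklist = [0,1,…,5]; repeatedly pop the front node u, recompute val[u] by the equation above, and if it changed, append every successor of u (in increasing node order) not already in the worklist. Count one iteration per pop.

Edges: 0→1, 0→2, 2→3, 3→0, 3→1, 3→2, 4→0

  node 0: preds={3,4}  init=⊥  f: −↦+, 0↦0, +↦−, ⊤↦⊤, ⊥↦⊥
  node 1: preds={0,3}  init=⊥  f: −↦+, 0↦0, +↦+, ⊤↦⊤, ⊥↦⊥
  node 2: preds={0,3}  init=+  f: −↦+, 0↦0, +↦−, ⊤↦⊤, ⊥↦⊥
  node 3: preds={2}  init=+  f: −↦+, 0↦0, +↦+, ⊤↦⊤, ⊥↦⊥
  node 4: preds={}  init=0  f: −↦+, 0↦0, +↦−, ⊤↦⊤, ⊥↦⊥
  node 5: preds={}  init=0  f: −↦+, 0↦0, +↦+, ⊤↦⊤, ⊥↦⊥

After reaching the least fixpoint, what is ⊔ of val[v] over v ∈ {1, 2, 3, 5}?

⊤

Worklist (9 pops):
  #1 pop 0: in=⊤ → ⊤ (was ⊥); enqueue []
  #2 pop 1: in=⊤ → ⊤ (was ⊥); enqueue []
  #3 pop 2: in=⊤ → ⊤ (was +); enqueue []
  #4 pop 3: in=⊤ → ⊤ (was +); enqueue [0,1,2]
  #5 pop 4: in=⊥ → 0 (no change)
  #6 pop 5: in=⊥ → 0 (no change)
  #7 pop 0: in=⊤ → ⊤ (no change)
  #8 pop 1: in=⊤ → ⊤ (no change)
  #9 pop 2: in=⊤ → ⊤ (no change)

Fixpoint:
  val[0] = ⊤
  val[1] = ⊤
  val[2] = ⊤
  val[3] = ⊤
  val[4] = 0
  val[5] = 0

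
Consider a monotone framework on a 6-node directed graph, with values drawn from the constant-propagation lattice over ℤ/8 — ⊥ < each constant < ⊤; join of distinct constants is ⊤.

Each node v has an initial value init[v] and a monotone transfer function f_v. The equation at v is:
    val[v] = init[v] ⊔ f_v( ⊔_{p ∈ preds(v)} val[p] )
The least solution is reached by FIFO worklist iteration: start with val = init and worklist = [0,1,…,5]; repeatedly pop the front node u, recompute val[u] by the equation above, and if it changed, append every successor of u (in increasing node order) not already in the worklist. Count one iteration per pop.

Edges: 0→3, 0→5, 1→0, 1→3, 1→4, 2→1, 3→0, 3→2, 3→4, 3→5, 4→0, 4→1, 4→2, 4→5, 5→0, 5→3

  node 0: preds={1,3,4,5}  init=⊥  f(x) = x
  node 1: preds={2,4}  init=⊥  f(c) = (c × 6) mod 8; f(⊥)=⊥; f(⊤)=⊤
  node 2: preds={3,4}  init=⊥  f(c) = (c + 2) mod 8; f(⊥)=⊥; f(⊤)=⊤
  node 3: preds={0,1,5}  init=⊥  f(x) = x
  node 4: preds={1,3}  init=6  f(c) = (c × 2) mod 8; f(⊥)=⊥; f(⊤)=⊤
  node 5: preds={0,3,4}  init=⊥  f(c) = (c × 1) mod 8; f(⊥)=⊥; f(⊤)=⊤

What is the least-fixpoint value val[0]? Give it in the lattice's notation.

⊤

Worklist (14 pops):
  #1 pop 0: in=6 → 6 (was ⊥); enqueue []
  #2 pop 1: in=6 → 4 (was ⊥); enqueue [0]
  #3 pop 2: in=6 → 0 (was ⊥); enqueue [1]
  #4 pop 3: in=⊤ → ⊤ (was ⊥); enqueue [2]
  #5 pop 4: in=⊤ → ⊤ (was 6); enqueue []
  #6 pop 5: in=⊤ → ⊤ (was ⊥); enqueue [3]
  #7 pop 0: in=⊤ → ⊤ (was 6); enqueue [5]
  #8 pop 1: in=⊤ → ⊤ (was 4); enqueue [0,4]
  #9 pop 2: in=⊤ → ⊤ (was 0); enqueue [1]
  #10 pop 3: in=⊤ → ⊤ (no change)
  #11 pop 5: in=⊤ → ⊤ (no change)
  #12 pop 0: in=⊤ → ⊤ (no change)
  #13 pop 4: in=⊤ → ⊤ (no change)
  #14 pop 1: in=⊤ → ⊤ (no change)

Fixpoint:
  val[0] = ⊤
  val[1] = ⊤
  val[2] = ⊤
  val[3] = ⊤
  val[4] = ⊤
  val[5] = ⊤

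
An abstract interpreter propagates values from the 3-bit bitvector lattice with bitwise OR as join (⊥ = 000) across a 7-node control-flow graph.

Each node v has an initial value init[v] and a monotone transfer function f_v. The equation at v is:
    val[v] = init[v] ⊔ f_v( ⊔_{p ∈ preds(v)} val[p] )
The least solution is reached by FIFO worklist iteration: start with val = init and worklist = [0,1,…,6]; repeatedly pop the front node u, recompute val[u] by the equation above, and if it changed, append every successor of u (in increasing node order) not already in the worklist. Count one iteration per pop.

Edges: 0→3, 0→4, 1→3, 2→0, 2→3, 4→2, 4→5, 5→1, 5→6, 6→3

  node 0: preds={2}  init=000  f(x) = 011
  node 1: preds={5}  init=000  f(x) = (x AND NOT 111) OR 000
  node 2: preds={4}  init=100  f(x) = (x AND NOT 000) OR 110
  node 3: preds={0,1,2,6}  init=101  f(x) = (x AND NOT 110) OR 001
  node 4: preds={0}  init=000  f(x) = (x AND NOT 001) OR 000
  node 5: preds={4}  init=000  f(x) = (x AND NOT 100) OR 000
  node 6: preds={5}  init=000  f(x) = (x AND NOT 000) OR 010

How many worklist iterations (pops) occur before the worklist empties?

11

Trace (11 dequeues):
  [1] u=0 | in 100 | out 011 | prev 000 | push {}
  [2] u=1 | in 000 | out 000 | ==
  [3] u=2 | in 000 | out 110 | prev 100 | push {0}
  [4] u=3 | in 111 | out 101 | ==
  [5] u=4 | in 011 | out 010 | prev 000 | push {2}
  [6] u=5 | in 010 | out 010 | prev 000 | push {1}
  [7] u=6 | in 010 | out 010 | prev 000 | push {3}
  [8] u=0 | in 110 | out 011 | ==
  [9] u=2 | in 010 | out 110 | ==
  [10] u=1 | in 010 | out 000 | ==
  [11] u=3 | in 111 | out 101 | ==

Converged values:
  [0] 011
  [1] 000
  [2] 110
  [3] 101
  [4] 010
  [5] 010
  [6] 010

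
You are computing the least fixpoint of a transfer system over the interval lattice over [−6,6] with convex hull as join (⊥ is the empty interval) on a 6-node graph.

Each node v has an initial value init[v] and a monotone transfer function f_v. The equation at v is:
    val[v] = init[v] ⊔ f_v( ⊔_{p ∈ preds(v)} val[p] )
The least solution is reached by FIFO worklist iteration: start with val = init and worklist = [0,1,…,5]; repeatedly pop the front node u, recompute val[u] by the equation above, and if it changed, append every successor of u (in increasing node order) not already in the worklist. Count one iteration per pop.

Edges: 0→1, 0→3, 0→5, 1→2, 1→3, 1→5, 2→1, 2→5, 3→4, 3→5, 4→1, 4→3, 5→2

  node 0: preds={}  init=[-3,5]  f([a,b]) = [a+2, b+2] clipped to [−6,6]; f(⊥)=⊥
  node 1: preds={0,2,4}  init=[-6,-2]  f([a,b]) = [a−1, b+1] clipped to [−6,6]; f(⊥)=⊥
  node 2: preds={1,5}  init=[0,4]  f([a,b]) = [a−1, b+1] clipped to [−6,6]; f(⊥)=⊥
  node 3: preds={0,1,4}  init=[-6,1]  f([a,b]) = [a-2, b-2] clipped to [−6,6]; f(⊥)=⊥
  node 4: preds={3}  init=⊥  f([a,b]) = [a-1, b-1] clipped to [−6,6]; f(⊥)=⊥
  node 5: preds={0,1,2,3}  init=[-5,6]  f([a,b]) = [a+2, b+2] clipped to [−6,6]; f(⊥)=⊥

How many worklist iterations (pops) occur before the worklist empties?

8

Iteration log — 8 steps:
  step 1. node 0  ⊔preds=⊥  new=[-3,5]  stable
  step 2. node 1  ⊔preds=[-3,5]  new=[-6,6]  old=[-6,-2]  +wl: 
  step 3. node 2  ⊔preds=[-6,6]  new=[-6,6]  old=[0,4]  +wl: 1
  step 4. node 3  ⊔preds=[-6,6]  new=[-6,4]  old=[-6,1]  +wl: 
  step 5. node 4  ⊔preds=[-6,4]  new=[-6,3]  old=⊥  +wl: 3
  step 6. node 5  ⊔preds=[-6,6]  new=[-5,6]  stable
  step 7. node 1  ⊔preds=[-6,6]  new=[-6,6]  stable
  step 8. node 3  ⊔preds=[-6,6]  new=[-6,4]  stable

Least fixpoint reached:
  node 0: [-3,5]
  node 1: [-6,6]
  node 2: [-6,6]
  node 3: [-6,4]
  node 4: [-6,3]
  node 5: [-5,6]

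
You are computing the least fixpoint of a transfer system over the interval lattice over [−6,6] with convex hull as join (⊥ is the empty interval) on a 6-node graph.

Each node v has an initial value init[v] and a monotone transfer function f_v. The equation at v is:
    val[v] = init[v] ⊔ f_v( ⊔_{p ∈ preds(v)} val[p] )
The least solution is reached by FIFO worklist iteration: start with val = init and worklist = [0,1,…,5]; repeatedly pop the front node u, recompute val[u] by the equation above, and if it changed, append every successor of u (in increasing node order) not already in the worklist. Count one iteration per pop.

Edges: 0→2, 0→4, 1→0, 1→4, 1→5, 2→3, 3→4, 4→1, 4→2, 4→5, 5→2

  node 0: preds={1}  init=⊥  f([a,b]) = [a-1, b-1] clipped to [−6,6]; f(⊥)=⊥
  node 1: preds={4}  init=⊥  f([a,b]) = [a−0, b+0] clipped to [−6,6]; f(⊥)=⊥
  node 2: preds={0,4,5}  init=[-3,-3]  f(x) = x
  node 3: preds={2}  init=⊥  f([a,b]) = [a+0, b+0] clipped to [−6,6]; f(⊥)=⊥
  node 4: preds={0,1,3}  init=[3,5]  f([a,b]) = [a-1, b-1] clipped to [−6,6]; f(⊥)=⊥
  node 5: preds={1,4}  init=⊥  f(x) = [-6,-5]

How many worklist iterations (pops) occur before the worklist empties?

23

Worklist (23 pops):
  #1 pop 0: in=⊥ → ⊥ (no change)
  #2 pop 1: in=[3,5] → [3,5] (was ⊥); enqueue [0]
  #3 pop 2: in=[3,5] → [-3,5] (was [-3,-3]); enqueue []
  #4 pop 3: in=[-3,5] → [-3,5] (was ⊥); enqueue []
  #5 pop 4: in=[-3,5] → [-4,5] (was [3,5]); enqueue [1,2]
  #6 pop 5: in=[-4,5] → [-6,-5] (was ⊥); enqueue []
  #7 pop 0: in=[3,5] → [2,4] (was ⊥); enqueue [4]
  #8 pop 1: in=[-4,5] → [-4,5] (was [3,5]); enqueue [0,5]
  #9 pop 2: in=[-6,5] → [-6,5] (was [-3,5]); enqueue [3]
  #10 pop 4: in=[-4,5] → [-5,5] (was [-4,5]); enqueue [1,2]
  #11 pop 0: in=[-4,5] → [-5,4] (was [2,4]); enqueue [4]
  #12 pop 5: in=[-5,5] → [-6,-5] (no change)
  #13 pop 3: in=[-6,5] → [-6,5] (was [-3,5]); enqueue []
  #14 pop 1: in=[-5,5] → [-5,5] (was [-4,5]); enqueue [0,5]
  #15 pop 2: in=[-6,5] → [-6,5] (no change)
  #16 pop 4: in=[-6,5] → [-6,5] (was [-5,5]); enqueue [1,2]
  #17 pop 0: in=[-5,5] → [-6,4] (was [-5,4]); enqueue [4]
  #18 pop 5: in=[-6,5] → [-6,-5] (no change)
  #19 pop 1: in=[-6,5] → [-6,5] (was [-5,5]); enqueue [0,5]
  #20 pop 2: in=[-6,5] → [-6,5] (no change)
  #21 pop 4: in=[-6,5] → [-6,5] (no change)
  #22 pop 0: in=[-6,5] → [-6,4] (no change)
  #23 pop 5: in=[-6,5] → [-6,-5] (no change)

Fixpoint:
  val[0] = [-6,4]
  val[1] = [-6,5]
  val[2] = [-6,5]
  val[3] = [-6,5]
  val[4] = [-6,5]
  val[5] = [-6,-5]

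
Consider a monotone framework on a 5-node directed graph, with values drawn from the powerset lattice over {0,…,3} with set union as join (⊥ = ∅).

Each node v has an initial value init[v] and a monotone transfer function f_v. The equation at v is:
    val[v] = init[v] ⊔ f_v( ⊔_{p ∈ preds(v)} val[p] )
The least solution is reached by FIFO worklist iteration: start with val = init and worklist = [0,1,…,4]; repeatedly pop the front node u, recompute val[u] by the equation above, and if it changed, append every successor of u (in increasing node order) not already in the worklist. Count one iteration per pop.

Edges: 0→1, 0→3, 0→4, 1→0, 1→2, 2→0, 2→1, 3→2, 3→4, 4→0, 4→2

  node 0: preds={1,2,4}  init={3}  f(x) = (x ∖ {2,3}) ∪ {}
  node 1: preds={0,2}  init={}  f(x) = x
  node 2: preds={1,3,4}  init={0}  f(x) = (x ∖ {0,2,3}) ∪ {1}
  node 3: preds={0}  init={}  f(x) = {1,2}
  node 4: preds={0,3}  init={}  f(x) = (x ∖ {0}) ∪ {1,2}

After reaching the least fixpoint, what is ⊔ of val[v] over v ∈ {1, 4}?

{0,1,2,3}

Iteration log — 11 steps:
  step 1. node 0  ⊔preds={0}  new={0,3}  old={3}  +wl: 
  step 2. node 1  ⊔preds={0,3}  new={0,3}  old={}  +wl: 0
  step 3. node 2  ⊔preds={0,3}  new={0,1}  old={0}  +wl: 1
  step 4. node 3  ⊔preds={0,3}  new={1,2}  old={}  +wl: 2
  step 5. node 4  ⊔preds={0,1,2,3}  new={1,2,3}  old={}  +wl: 
  step 6. node 0  ⊔preds={0,1,2,3}  new={0,1,3}  old={0,3}  +wl: 3,4
  step 7. node 1  ⊔preds={0,1,3}  new={0,1,3}  old={0,3}  +wl: 0
  step 8. node 2  ⊔preds={0,1,2,3}  new={0,1}  stable
  step 9. node 3  ⊔preds={0,1,3}  new={1,2}  stable
  step 10. node 4  ⊔preds={0,1,2,3}  new={1,2,3}  stable
  step 11. node 0  ⊔preds={0,1,2,3}  new={0,1,3}  stable

Least fixpoint reached:
  node 0: {0,1,3}
  node 1: {0,1,3}
  node 2: {0,1}
  node 3: {1,2}
  node 4: {1,2,3}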